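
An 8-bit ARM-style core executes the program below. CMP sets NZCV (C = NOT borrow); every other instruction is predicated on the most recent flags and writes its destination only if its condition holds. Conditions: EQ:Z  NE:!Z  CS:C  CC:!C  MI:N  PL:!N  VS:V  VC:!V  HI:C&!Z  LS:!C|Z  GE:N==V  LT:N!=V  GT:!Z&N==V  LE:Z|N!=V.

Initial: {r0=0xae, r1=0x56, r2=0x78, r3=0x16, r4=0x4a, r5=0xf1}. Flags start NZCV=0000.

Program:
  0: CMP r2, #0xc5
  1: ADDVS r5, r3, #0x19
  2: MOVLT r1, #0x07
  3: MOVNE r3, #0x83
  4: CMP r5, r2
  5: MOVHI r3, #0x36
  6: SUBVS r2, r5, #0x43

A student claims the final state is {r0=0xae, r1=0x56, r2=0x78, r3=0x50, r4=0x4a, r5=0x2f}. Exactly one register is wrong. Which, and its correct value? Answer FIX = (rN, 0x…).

0: ✓ CMP  NZCV=1001
1: ✓ ADDVS  r5←0x2f
2: · MOVLT
3: ✓ MOVNE  r3←0x83
4: ✓ CMP  NZCV=1000
5: · MOVHI
6: · SUBVS

FIX = (r3, 0x83)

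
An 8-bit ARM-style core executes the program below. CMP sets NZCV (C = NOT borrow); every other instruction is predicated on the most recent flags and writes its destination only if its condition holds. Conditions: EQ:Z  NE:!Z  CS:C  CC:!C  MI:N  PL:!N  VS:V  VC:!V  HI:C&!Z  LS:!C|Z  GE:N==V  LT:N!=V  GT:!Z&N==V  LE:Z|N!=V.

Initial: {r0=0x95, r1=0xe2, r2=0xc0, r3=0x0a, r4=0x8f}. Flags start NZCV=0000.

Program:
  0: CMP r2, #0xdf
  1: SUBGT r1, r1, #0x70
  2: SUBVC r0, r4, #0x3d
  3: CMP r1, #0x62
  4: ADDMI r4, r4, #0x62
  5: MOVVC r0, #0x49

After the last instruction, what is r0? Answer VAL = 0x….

0: ✓ CMP  NZCV=1000
1: · SUBGT
2: ✓ SUBVC  r0←0x52
3: ✓ CMP  NZCV=1010
4: ✓ ADDMI  r4←0xf1
5: ✓ MOVVC  r0←0x49

VAL = 0x49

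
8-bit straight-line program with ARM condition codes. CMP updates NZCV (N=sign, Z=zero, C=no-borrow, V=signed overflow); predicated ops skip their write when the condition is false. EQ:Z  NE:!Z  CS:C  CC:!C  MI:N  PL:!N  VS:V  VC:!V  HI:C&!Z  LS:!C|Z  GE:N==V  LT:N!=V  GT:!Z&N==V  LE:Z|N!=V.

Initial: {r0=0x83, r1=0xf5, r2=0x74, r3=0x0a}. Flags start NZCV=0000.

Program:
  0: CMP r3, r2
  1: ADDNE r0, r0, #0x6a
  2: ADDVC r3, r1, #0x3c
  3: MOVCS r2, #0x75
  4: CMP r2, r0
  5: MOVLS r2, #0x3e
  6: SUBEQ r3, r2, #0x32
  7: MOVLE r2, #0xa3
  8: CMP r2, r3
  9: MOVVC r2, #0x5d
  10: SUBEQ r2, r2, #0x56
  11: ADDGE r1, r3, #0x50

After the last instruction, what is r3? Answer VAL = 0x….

0: ✓ CMP  NZCV=1000
1: ✓ ADDNE  r0←0xed
2: ✓ ADDVC  r3←0x31
3: · MOVCS
4: ✓ CMP  NZCV=1001
5: ✓ MOVLS  r2←0x3e
6: · SUBEQ
7: · MOVLE
8: ✓ CMP  NZCV=0010
9: ✓ MOVVC  r2←0x5d
10: · SUBEQ
11: ✓ ADDGE  r1←0x81

VAL = 0x31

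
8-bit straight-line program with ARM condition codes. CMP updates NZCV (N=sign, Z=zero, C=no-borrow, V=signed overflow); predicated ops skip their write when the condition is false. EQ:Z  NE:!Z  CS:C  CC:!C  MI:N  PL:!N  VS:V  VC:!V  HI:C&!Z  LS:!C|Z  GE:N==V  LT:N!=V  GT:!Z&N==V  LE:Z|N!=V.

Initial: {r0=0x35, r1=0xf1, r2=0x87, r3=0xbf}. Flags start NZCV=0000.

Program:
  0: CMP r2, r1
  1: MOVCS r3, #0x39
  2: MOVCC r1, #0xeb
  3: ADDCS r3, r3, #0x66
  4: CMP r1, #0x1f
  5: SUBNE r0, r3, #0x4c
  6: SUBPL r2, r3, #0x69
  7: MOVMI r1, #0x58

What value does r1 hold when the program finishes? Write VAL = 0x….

[0] flags=1000 → (cmp)
[1] flags=1000 CS?F → skip
[2] flags=1000 CC?T → r1=0xeb
[3] flags=1000 CS?F → skip
[4] flags=1010 → (cmp)
[5] flags=1010 NE?T → r0=0x73
[6] flags=1010 PL?F → skip
[7] flags=1010 MI?T → r1=0x58

VAL = 0x58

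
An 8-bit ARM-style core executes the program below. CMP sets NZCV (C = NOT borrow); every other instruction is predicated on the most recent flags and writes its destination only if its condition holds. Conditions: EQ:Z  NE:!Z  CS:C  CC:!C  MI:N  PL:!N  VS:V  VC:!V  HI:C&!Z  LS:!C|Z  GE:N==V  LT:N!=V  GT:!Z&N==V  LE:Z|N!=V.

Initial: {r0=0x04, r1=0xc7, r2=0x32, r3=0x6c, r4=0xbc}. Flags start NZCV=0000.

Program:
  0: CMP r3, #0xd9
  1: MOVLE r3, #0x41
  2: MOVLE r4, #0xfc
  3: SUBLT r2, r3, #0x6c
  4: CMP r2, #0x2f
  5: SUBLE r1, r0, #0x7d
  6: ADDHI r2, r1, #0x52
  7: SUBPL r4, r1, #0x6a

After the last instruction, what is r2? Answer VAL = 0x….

[0] flags=1001 → (cmp)
[1] flags=1001 LE?F → skip
[2] flags=1001 LE?F → skip
[3] flags=1001 LT?F → skip
[4] flags=0010 → (cmp)
[5] flags=0010 LE?F → skip
[6] flags=0010 HI?T → r2=0x19
[7] flags=0010 PL?T → r4=0x5d

VAL = 0x19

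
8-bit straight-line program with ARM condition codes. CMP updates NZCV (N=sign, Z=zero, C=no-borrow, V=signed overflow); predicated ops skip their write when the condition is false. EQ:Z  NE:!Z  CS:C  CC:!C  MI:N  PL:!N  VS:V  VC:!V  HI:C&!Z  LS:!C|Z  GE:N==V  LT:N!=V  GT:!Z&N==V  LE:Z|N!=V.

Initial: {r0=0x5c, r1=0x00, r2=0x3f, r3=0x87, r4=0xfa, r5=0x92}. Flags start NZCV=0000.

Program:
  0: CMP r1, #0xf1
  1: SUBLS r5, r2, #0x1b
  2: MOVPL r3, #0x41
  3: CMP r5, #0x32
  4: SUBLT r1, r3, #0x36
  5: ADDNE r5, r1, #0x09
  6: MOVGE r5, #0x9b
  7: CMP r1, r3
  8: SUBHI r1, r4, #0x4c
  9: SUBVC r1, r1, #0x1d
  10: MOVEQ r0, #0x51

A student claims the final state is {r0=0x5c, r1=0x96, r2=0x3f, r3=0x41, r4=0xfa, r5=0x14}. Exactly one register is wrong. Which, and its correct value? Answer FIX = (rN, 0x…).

FIX = (r1, 0xee)

[0] flags=0000 → (cmp)
[1] flags=0000 LS?T → r5=0x24
[2] flags=0000 PL?T → r3=0x41
[3] flags=1000 → (cmp)
[4] flags=1000 LT?T → r1=0x0b
[5] flags=1000 NE?T → r5=0x14
[6] flags=1000 GE?F → skip
[7] flags=1000 → (cmp)
[8] flags=1000 HI?F → skip
[9] flags=1000 VC?T → r1=0xee
[10] flags=1000 EQ?F → skip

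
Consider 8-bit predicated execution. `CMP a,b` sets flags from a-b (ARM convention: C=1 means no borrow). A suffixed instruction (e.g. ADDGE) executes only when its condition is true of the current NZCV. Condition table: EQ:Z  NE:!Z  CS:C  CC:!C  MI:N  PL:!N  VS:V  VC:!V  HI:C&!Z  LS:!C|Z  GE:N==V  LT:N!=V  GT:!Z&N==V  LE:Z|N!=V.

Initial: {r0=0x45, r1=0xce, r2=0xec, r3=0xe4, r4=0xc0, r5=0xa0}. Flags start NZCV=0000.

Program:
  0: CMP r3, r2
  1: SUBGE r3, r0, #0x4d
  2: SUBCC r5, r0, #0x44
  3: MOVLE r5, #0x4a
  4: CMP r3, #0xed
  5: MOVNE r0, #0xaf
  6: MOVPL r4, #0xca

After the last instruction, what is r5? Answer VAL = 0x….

VAL = 0x4a

0: ✓ CMP  NZCV=1000
1: · SUBGE
2: ✓ SUBCC  r5←0x01
3: ✓ MOVLE  r5←0x4a
4: ✓ CMP  NZCV=1000
5: ✓ MOVNE  r0←0xaf
6: · MOVPL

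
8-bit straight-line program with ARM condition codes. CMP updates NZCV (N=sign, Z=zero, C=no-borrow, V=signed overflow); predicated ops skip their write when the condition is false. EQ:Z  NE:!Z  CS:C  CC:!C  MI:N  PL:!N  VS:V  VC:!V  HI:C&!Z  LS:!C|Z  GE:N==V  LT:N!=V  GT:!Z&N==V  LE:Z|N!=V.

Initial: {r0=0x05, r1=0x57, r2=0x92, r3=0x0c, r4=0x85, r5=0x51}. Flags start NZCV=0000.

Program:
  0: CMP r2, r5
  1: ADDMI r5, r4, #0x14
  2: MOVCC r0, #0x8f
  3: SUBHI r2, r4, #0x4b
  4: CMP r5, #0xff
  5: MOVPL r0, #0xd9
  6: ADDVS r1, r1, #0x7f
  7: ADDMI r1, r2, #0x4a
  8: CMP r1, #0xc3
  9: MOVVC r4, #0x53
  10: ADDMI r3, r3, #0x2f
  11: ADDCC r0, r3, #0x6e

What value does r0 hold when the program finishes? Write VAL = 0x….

VAL = 0xa9

0: ✓ CMP  NZCV=0011
1: · ADDMI
2: · MOVCC
3: ✓ SUBHI  r2←0x3a
4: ✓ CMP  NZCV=0000
5: ✓ MOVPL  r0←0xd9
6: · ADDVS
7: · ADDMI
8: ✓ CMP  NZCV=1001
9: · MOVVC
10: ✓ ADDMI  r3←0x3b
11: ✓ ADDCC  r0←0xa9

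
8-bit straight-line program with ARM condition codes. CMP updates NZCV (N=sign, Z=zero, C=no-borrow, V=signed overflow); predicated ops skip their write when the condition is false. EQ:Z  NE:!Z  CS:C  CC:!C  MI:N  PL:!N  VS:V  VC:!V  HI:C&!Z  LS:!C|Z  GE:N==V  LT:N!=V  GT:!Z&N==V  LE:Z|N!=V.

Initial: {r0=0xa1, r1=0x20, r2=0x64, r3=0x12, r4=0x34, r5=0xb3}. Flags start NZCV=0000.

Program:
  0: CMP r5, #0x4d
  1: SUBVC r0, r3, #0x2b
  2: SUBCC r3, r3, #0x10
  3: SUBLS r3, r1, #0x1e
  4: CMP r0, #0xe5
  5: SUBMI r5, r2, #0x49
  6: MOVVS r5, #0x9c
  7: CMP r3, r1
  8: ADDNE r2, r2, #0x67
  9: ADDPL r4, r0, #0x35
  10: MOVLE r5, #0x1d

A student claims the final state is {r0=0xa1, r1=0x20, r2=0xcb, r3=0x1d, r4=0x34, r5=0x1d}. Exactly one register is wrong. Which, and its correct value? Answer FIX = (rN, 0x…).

FIX = (r3, 0x12)

[0] flags=0011 → (cmp)
[1] flags=0011 VC?F → skip
[2] flags=0011 CC?F → skip
[3] flags=0011 LS?F → skip
[4] flags=1000 → (cmp)
[5] flags=1000 MI?T → r5=0x1b
[6] flags=1000 VS?F → skip
[7] flags=1000 → (cmp)
[8] flags=1000 NE?T → r2=0xcb
[9] flags=1000 PL?F → skip
[10] flags=1000 LE?T → r5=0x1d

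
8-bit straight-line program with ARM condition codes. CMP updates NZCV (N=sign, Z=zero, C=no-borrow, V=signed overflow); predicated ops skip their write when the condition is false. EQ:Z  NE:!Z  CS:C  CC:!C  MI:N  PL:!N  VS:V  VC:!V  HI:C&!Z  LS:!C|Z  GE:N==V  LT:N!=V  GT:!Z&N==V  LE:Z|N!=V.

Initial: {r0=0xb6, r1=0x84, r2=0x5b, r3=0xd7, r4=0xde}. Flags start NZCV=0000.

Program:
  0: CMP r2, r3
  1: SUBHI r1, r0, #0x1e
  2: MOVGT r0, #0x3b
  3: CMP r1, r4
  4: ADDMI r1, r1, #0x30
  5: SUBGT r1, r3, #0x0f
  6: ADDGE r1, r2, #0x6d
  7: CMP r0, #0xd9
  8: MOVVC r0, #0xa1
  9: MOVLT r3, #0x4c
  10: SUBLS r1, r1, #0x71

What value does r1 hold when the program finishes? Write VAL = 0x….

VAL = 0x43

[0] flags=1001 → (cmp)
[1] flags=1001 HI?F → skip
[2] flags=1001 GT?T → r0=0x3b
[3] flags=1000 → (cmp)
[4] flags=1000 MI?T → r1=0xb4
[5] flags=1000 GT?F → skip
[6] flags=1000 GE?F → skip
[7] flags=0000 → (cmp)
[8] flags=0000 VC?T → r0=0xa1
[9] flags=0000 LT?F → skip
[10] flags=0000 LS?T → r1=0x43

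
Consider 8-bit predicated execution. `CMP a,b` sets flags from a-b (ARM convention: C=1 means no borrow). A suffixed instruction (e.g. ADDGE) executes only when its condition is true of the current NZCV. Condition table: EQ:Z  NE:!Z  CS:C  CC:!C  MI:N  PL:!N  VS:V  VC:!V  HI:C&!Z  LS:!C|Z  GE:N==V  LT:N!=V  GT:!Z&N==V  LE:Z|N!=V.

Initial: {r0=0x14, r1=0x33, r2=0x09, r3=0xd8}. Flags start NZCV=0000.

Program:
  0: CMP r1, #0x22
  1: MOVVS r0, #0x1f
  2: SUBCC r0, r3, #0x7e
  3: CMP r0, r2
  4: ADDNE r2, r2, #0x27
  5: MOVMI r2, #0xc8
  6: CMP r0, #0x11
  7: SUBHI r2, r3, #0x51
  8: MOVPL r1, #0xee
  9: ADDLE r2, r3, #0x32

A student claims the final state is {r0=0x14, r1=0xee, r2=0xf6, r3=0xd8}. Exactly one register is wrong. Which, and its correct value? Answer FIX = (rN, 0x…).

FIX = (r2, 0x87)

[0] flags=0010 → (cmp)
[1] flags=0010 VS?F → skip
[2] flags=0010 CC?F → skip
[3] flags=0010 → (cmp)
[4] flags=0010 NE?T → r2=0x30
[5] flags=0010 MI?F → skip
[6] flags=0010 → (cmp)
[7] flags=0010 HI?T → r2=0x87
[8] flags=0010 PL?T → r1=0xee
[9] flags=0010 LE?F → skip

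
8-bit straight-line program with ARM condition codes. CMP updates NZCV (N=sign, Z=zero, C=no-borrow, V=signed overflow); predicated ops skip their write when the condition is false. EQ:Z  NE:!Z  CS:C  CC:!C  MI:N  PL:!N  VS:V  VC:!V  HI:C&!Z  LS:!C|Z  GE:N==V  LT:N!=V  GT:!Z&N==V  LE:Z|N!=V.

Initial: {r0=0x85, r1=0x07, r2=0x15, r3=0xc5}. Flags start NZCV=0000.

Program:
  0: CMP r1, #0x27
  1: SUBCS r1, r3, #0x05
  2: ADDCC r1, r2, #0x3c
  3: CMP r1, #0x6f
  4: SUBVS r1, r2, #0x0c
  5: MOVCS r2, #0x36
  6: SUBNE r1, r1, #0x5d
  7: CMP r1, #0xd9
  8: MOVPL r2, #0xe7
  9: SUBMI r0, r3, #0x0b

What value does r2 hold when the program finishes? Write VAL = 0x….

VAL = 0xe7

0: ✓ CMP  NZCV=1000
1: · SUBCS
2: ✓ ADDCC  r1←0x51
3: ✓ CMP  NZCV=1000
4: · SUBVS
5: · MOVCS
6: ✓ SUBNE  r1←0xf4
7: ✓ CMP  NZCV=0010
8: ✓ MOVPL  r2←0xe7
9: · SUBMI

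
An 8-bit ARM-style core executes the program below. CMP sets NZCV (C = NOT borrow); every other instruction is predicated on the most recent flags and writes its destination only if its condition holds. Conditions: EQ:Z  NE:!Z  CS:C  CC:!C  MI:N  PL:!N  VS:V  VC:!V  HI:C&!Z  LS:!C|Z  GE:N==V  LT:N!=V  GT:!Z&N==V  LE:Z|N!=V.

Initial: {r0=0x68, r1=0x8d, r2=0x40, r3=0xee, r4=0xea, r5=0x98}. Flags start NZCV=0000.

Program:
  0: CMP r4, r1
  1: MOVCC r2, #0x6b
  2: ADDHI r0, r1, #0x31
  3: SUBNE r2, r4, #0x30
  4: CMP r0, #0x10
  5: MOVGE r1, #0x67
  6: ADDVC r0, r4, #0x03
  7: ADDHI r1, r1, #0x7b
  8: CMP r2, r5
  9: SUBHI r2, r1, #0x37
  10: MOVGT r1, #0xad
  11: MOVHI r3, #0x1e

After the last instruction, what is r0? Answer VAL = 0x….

VAL = 0xed

0: ✓ CMP  NZCV=0010
1: · MOVCC
2: ✓ ADDHI  r0←0xbe
3: ✓ SUBNE  r2←0xba
4: ✓ CMP  NZCV=1010
5: · MOVGE
6: ✓ ADDVC  r0←0xed
7: ✓ ADDHI  r1←0x08
8: ✓ CMP  NZCV=0010
9: ✓ SUBHI  r2←0xd1
10: ✓ MOVGT  r1←0xad
11: ✓ MOVHI  r3←0x1e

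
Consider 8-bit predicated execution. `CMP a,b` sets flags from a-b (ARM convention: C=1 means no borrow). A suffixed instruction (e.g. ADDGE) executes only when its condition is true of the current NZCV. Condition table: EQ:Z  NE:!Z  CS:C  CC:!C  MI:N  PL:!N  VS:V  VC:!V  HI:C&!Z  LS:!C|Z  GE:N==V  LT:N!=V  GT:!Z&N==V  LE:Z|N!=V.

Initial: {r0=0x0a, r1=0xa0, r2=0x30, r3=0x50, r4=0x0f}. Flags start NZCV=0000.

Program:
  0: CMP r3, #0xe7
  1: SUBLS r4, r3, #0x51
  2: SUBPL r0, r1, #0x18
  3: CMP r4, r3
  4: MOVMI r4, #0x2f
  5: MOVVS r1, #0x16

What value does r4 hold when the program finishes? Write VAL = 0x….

VAL = 0x2f

0: ✓ CMP  NZCV=0000
1: ✓ SUBLS  r4←0xff
2: ✓ SUBPL  r0←0x88
3: ✓ CMP  NZCV=1010
4: ✓ MOVMI  r4←0x2f
5: · MOVVS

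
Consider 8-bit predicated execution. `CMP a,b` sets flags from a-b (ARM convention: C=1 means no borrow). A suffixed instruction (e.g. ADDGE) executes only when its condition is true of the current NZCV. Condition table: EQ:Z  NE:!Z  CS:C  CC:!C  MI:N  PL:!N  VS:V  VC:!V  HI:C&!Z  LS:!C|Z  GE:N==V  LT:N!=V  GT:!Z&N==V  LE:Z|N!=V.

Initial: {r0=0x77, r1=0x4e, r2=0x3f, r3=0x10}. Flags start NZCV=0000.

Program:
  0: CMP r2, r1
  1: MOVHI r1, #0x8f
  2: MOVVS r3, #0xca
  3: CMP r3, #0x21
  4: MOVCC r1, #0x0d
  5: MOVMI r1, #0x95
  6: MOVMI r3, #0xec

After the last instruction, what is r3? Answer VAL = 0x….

VAL = 0xec

[0] flags=1000 → (cmp)
[1] flags=1000 HI?F → skip
[2] flags=1000 VS?F → skip
[3] flags=1000 → (cmp)
[4] flags=1000 CC?T → r1=0x0d
[5] flags=1000 MI?T → r1=0x95
[6] flags=1000 MI?T → r3=0xec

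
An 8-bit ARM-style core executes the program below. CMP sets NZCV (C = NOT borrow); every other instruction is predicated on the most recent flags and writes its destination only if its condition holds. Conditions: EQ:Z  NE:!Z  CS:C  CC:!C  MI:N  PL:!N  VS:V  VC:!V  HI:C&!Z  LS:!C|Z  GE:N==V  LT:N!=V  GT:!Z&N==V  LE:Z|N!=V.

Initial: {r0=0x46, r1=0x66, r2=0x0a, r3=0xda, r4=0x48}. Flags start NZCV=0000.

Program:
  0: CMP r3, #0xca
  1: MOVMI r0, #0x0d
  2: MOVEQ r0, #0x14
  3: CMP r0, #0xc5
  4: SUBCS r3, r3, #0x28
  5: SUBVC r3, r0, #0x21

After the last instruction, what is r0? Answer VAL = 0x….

VAL = 0x46

[0] flags=0010 → (cmp)
[1] flags=0010 MI?F → skip
[2] flags=0010 EQ?F → skip
[3] flags=1001 → (cmp)
[4] flags=1001 CS?F → skip
[5] flags=1001 VC?F → skip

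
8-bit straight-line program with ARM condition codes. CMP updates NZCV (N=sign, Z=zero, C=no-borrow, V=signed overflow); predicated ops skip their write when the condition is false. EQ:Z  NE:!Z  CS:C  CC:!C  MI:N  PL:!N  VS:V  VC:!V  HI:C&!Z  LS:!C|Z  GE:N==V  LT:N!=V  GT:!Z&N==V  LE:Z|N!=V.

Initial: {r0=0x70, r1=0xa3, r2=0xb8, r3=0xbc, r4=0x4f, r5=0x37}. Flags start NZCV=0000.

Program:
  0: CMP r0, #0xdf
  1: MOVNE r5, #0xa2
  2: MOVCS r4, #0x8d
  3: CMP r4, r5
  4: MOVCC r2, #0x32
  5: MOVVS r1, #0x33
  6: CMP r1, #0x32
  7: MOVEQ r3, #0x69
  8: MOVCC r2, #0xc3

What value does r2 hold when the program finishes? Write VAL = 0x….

VAL = 0x32

0: ✓ CMP  NZCV=1001
1: ✓ MOVNE  r5←0xa2
2: · MOVCS
3: ✓ CMP  NZCV=1001
4: ✓ MOVCC  r2←0x32
5: ✓ MOVVS  r1←0x33
6: ✓ CMP  NZCV=0010
7: · MOVEQ
8: · MOVCC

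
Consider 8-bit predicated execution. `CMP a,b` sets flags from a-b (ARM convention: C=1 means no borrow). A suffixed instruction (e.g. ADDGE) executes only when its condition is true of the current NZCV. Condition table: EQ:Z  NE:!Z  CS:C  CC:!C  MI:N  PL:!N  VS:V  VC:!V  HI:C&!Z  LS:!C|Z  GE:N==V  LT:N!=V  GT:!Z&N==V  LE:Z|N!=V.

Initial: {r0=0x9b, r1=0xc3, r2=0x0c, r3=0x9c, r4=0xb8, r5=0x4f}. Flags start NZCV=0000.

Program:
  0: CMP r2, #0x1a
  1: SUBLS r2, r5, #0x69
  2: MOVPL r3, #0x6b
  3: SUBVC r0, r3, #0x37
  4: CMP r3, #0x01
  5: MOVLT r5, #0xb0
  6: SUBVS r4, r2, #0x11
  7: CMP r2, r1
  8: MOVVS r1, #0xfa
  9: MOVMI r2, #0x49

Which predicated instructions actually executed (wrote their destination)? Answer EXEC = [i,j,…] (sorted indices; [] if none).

EXEC = [1,3,5]

0: ✓ CMP  NZCV=1000
1: ✓ SUBLS  r2←0xe6
2: · MOVPL
3: ✓ SUBVC  r0←0x65
4: ✓ CMP  NZCV=1010
5: ✓ MOVLT  r5←0xb0
6: · SUBVS
7: ✓ CMP  NZCV=0010
8: · MOVVS
9: · MOVMI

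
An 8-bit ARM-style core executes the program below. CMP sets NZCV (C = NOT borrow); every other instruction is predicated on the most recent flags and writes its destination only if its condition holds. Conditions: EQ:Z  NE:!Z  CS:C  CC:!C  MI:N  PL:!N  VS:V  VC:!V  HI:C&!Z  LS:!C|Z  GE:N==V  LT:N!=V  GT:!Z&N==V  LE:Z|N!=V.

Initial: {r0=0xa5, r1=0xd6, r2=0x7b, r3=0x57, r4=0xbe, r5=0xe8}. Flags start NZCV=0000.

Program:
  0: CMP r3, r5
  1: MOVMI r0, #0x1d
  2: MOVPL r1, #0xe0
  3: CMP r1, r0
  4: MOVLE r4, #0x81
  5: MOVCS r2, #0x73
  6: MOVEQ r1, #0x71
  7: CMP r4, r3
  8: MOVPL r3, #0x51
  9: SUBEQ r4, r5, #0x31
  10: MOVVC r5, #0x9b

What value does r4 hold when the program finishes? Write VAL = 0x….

VAL = 0xbe

0: ✓ CMP  NZCV=0000
1: · MOVMI
2: ✓ MOVPL  r1←0xe0
3: ✓ CMP  NZCV=0010
4: · MOVLE
5: ✓ MOVCS  r2←0x73
6: · MOVEQ
7: ✓ CMP  NZCV=0011
8: ✓ MOVPL  r3←0x51
9: · SUBEQ
10: · MOVVC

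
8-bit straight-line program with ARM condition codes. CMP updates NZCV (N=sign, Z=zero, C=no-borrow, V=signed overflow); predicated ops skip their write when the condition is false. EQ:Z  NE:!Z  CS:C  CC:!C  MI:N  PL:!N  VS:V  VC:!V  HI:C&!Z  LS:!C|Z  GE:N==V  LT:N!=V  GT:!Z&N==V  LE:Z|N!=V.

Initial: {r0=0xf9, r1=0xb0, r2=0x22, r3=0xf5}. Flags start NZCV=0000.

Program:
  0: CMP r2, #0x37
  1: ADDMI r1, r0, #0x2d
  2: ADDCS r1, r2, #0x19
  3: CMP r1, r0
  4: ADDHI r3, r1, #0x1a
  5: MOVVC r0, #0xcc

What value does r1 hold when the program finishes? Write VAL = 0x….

0: ✓ CMP  NZCV=1000
1: ✓ ADDMI  r1←0x26
2: · ADDCS
3: ✓ CMP  NZCV=0000
4: · ADDHI
5: ✓ MOVVC  r0←0xcc

VAL = 0x26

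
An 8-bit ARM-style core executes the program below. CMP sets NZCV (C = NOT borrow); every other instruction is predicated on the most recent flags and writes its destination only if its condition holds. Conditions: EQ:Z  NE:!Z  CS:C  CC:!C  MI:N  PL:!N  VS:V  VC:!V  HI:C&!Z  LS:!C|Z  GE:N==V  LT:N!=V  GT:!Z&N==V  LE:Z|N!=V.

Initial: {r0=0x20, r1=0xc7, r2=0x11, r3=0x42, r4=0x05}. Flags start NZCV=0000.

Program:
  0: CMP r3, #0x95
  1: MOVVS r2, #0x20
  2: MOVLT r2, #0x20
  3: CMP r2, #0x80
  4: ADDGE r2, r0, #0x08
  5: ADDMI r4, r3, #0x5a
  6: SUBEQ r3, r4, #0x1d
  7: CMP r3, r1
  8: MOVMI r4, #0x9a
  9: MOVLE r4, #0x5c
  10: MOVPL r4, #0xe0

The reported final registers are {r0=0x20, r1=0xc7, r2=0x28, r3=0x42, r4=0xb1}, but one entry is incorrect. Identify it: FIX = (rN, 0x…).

[0] flags=1001 → (cmp)
[1] flags=1001 VS?T → r2=0x20
[2] flags=1001 LT?F → skip
[3] flags=1001 → (cmp)
[4] flags=1001 GE?T → r2=0x28
[5] flags=1001 MI?T → r4=0x9c
[6] flags=1001 EQ?F → skip
[7] flags=0000 → (cmp)
[8] flags=0000 MI?F → skip
[9] flags=0000 LE?F → skip
[10] flags=0000 PL?T → r4=0xe0

FIX = (r4, 0xe0)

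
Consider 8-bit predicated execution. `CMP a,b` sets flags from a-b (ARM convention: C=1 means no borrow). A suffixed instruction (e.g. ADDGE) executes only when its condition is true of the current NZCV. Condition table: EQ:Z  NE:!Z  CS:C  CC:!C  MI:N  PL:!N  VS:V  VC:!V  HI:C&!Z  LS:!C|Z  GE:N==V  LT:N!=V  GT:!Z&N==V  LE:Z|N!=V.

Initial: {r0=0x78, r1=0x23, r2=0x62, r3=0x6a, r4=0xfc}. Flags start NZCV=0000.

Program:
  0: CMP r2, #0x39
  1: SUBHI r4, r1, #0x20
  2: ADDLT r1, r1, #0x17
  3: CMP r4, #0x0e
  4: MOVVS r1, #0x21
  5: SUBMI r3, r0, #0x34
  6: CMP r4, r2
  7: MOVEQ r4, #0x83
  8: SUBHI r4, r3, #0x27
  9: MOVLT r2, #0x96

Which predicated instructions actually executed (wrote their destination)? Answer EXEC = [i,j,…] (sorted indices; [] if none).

EXEC = [1,5,9]

[0] flags=0010 → (cmp)
[1] flags=0010 HI?T → r4=0x03
[2] flags=0010 LT?F → skip
[3] flags=1000 → (cmp)
[4] flags=1000 VS?F → skip
[5] flags=1000 MI?T → r3=0x44
[6] flags=1000 → (cmp)
[7] flags=1000 EQ?F → skip
[8] flags=1000 HI?F → skip
[9] flags=1000 LT?T → r2=0x96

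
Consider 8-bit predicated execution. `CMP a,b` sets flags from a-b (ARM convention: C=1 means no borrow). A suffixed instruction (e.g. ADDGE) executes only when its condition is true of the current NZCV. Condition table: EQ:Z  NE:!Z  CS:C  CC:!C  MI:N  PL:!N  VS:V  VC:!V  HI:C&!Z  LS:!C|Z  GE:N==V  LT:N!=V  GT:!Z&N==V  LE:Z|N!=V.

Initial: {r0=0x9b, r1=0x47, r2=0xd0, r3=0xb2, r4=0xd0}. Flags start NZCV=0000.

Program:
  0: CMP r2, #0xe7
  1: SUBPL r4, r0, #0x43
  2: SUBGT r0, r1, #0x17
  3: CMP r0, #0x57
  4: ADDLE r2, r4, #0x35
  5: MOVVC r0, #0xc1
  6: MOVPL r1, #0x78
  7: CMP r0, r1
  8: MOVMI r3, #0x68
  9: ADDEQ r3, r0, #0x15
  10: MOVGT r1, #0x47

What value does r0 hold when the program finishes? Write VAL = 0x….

[0] flags=1000 → (cmp)
[1] flags=1000 PL?F → skip
[2] flags=1000 GT?F → skip
[3] flags=0011 → (cmp)
[4] flags=0011 LE?T → r2=0x05
[5] flags=0011 VC?F → skip
[6] flags=0011 PL?T → r1=0x78
[7] flags=0011 → (cmp)
[8] flags=0011 MI?F → skip
[9] flags=0011 EQ?F → skip
[10] flags=0011 GT?F → skip

VAL = 0x9b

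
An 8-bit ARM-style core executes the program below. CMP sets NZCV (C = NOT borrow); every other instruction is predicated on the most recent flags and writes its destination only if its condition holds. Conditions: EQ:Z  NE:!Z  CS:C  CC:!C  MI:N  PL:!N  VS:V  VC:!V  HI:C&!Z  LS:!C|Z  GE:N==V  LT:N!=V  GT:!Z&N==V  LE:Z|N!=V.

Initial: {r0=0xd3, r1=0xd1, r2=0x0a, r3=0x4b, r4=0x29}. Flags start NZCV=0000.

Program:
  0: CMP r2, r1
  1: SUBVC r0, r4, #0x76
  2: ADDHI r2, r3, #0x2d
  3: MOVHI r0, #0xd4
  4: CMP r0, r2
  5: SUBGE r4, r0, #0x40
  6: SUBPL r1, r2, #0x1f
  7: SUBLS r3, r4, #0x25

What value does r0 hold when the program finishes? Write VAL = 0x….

VAL = 0xb3

0: ✓ CMP  NZCV=0000
1: ✓ SUBVC  r0←0xb3
2: · ADDHI
3: · MOVHI
4: ✓ CMP  NZCV=1010
5: · SUBGE
6: · SUBPL
7: · SUBLS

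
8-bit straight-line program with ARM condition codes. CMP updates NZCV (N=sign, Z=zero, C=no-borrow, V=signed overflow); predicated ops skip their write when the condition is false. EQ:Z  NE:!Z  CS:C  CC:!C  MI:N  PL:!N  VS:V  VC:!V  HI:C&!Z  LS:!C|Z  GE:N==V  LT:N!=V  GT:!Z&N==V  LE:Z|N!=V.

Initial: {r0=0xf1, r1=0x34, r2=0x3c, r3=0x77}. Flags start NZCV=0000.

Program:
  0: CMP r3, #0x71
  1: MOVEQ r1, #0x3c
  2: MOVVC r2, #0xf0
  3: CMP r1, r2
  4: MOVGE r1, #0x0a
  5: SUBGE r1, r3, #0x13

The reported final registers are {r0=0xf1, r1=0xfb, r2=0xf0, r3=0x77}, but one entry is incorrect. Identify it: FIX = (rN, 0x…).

FIX = (r1, 0x64)

0: ✓ CMP  NZCV=0010
1: · MOVEQ
2: ✓ MOVVC  r2←0xf0
3: ✓ CMP  NZCV=0000
4: ✓ MOVGE  r1←0x0a
5: ✓ SUBGE  r1←0x64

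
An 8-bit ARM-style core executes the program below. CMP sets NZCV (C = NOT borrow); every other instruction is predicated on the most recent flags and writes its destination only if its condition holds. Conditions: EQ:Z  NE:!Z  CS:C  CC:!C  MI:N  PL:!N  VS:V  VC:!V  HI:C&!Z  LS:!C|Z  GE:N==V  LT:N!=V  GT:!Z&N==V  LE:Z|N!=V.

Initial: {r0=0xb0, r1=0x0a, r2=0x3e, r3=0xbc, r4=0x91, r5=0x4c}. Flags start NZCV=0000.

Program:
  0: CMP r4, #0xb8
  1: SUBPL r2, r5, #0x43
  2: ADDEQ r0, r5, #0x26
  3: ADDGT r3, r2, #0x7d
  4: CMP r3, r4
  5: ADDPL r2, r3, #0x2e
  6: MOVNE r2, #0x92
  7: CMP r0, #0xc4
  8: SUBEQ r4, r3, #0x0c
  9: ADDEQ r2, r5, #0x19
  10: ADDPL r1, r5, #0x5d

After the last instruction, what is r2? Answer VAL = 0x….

VAL = 0x92

0: ✓ CMP  NZCV=1000
1: · SUBPL
2: · ADDEQ
3: · ADDGT
4: ✓ CMP  NZCV=0010
5: ✓ ADDPL  r2←0xea
6: ✓ MOVNE  r2←0x92
7: ✓ CMP  NZCV=1000
8: · SUBEQ
9: · ADDEQ
10: · ADDPL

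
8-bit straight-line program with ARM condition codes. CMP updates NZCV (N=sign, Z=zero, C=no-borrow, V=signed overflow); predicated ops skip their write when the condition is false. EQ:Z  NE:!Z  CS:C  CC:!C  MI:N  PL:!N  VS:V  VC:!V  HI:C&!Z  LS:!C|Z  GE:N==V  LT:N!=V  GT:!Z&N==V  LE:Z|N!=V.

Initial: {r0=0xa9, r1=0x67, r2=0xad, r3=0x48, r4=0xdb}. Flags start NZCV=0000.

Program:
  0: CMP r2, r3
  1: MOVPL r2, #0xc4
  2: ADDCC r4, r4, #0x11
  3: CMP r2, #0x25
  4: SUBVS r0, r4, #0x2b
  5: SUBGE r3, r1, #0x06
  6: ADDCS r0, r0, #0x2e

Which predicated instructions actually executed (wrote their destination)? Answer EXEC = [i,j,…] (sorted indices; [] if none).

EXEC = [1,6]

[0] flags=0011 → (cmp)
[1] flags=0011 PL?T → r2=0xc4
[2] flags=0011 CC?F → skip
[3] flags=1010 → (cmp)
[4] flags=1010 VS?F → skip
[5] flags=1010 GE?F → skip
[6] flags=1010 CS?T → r0=0xd7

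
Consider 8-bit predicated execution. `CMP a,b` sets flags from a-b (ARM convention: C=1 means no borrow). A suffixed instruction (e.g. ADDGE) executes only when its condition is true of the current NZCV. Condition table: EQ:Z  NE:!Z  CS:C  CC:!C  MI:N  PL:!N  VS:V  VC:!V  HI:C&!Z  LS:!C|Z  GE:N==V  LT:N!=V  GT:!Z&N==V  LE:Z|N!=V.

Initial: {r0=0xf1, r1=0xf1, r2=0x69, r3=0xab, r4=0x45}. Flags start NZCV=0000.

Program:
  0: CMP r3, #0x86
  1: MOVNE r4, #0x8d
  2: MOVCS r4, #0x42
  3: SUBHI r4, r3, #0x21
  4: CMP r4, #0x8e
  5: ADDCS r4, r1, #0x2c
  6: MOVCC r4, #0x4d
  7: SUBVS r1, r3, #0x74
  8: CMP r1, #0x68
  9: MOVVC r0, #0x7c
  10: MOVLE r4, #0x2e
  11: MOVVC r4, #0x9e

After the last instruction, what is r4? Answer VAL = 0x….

VAL = 0x9e

0: ✓ CMP  NZCV=0010
1: ✓ MOVNE  r4←0x8d
2: ✓ MOVCS  r4←0x42
3: ✓ SUBHI  r4←0x8a
4: ✓ CMP  NZCV=1000
5: · ADDCS
6: ✓ MOVCC  r4←0x4d
7: · SUBVS
8: ✓ CMP  NZCV=1010
9: ✓ MOVVC  r0←0x7c
10: ✓ MOVLE  r4←0x2e
11: ✓ MOVVC  r4←0x9e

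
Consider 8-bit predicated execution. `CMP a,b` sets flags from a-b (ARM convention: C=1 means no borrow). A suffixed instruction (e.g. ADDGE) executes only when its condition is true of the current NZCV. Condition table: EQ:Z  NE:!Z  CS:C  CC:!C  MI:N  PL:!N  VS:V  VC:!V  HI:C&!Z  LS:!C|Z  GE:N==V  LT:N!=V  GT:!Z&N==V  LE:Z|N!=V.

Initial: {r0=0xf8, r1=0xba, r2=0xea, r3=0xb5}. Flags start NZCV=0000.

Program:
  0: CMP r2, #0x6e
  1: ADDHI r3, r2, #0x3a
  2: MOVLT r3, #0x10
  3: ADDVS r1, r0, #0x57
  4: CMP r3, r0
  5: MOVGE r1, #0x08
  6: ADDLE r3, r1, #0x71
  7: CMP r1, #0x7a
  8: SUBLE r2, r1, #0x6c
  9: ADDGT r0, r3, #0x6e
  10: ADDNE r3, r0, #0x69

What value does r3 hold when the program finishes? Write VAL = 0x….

VAL = 0x61

[0] flags=0011 → (cmp)
[1] flags=0011 HI?T → r3=0x24
[2] flags=0011 LT?T → r3=0x10
[3] flags=0011 VS?T → r1=0x4f
[4] flags=0000 → (cmp)
[5] flags=0000 GE?T → r1=0x08
[6] flags=0000 LE?F → skip
[7] flags=1000 → (cmp)
[8] flags=1000 LE?T → r2=0x9c
[9] flags=1000 GT?F → skip
[10] flags=1000 NE?T → r3=0x61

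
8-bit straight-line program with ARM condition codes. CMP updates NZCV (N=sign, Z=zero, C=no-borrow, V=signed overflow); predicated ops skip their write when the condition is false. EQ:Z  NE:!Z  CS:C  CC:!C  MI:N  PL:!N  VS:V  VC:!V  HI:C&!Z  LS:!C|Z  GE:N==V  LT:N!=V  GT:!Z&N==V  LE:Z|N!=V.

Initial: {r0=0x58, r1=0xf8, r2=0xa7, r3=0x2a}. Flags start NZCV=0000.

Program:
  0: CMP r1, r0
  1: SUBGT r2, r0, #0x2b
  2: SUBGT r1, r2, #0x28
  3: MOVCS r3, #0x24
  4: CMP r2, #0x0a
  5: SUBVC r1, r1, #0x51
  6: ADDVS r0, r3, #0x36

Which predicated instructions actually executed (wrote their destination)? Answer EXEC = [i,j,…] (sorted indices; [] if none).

[0] flags=1010 → (cmp)
[1] flags=1010 GT?F → skip
[2] flags=1010 GT?F → skip
[3] flags=1010 CS?T → r3=0x24
[4] flags=1010 → (cmp)
[5] flags=1010 VC?T → r1=0xa7
[6] flags=1010 VS?F → skip

EXEC = [3,5]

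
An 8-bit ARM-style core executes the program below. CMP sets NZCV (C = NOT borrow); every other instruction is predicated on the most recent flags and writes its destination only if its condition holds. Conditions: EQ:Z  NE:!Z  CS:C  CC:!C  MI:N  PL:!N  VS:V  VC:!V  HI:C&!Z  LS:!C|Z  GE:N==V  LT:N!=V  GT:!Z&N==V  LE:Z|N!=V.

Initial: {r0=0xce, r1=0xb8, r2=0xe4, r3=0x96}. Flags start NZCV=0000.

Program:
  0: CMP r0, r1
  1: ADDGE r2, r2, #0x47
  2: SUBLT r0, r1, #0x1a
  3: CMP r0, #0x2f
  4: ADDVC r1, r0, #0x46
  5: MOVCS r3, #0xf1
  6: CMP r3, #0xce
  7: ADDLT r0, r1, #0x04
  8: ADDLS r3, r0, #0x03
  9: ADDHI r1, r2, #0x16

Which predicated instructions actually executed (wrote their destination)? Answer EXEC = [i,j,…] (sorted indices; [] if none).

[0] flags=0010 → (cmp)
[1] flags=0010 GE?T → r2=0x2b
[2] flags=0010 LT?F → skip
[3] flags=1010 → (cmp)
[4] flags=1010 VC?T → r1=0x14
[5] flags=1010 CS?T → r3=0xf1
[6] flags=0010 → (cmp)
[7] flags=0010 LT?F → skip
[8] flags=0010 LS?F → skip
[9] flags=0010 HI?T → r1=0x41

EXEC = [1,4,5,9]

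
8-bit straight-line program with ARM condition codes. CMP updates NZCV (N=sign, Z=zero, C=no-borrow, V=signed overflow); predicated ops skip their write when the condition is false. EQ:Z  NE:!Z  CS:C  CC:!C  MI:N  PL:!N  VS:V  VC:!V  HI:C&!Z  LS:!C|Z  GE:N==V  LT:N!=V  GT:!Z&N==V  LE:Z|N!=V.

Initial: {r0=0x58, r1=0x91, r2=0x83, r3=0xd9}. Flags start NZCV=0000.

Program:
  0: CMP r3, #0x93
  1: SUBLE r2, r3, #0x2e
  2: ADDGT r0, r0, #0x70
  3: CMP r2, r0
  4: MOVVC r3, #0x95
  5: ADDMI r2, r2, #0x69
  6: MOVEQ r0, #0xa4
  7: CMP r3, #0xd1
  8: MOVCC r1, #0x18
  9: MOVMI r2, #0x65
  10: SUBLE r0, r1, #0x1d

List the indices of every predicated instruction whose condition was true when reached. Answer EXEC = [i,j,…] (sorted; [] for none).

0: ✓ CMP  NZCV=0010
1: · SUBLE
2: ✓ ADDGT  r0←0xc8
3: ✓ CMP  NZCV=1000
4: ✓ MOVVC  r3←0x95
5: ✓ ADDMI  r2←0xec
6: · MOVEQ
7: ✓ CMP  NZCV=1000
8: ✓ MOVCC  r1←0x18
9: ✓ MOVMI  r2←0x65
10: ✓ SUBLE  r0←0xfb

EXEC = [2,4,5,8,9,10]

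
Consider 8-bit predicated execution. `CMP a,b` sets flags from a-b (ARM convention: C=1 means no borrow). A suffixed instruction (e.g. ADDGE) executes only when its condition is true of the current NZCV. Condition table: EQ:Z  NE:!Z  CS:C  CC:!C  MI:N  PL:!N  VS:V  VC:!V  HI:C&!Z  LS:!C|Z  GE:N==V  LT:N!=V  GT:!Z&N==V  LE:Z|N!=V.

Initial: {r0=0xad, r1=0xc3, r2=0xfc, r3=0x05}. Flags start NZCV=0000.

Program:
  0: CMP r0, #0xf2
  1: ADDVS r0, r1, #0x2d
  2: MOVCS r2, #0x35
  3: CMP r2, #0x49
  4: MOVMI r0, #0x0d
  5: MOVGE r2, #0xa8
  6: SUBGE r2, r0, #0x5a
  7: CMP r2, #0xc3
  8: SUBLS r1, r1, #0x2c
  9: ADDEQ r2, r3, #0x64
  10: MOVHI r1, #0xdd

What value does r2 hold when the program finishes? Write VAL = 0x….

0: ✓ CMP  NZCV=1000
1: · ADDVS
2: · MOVCS
3: ✓ CMP  NZCV=1010
4: ✓ MOVMI  r0←0x0d
5: · MOVGE
6: · SUBGE
7: ✓ CMP  NZCV=0010
8: · SUBLS
9: · ADDEQ
10: ✓ MOVHI  r1←0xdd

VAL = 0xfc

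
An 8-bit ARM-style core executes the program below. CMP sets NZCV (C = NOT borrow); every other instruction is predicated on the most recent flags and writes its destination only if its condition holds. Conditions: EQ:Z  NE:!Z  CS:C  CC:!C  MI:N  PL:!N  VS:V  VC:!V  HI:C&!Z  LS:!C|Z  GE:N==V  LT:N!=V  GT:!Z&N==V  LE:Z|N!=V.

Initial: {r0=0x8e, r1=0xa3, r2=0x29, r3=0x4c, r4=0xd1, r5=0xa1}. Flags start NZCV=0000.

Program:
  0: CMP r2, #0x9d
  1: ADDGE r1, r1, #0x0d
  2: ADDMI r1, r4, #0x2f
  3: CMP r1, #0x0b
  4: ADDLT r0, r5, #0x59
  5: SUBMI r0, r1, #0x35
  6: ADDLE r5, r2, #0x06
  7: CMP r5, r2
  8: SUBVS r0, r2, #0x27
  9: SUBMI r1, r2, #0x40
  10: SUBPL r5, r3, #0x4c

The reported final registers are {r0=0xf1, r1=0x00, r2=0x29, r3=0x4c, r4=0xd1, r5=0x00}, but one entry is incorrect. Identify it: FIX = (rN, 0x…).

[0] flags=1001 → (cmp)
[1] flags=1001 GE?T → r1=0xb0
[2] flags=1001 MI?T → r1=0x00
[3] flags=1000 → (cmp)
[4] flags=1000 LT?T → r0=0xfa
[5] flags=1000 MI?T → r0=0xcb
[6] flags=1000 LE?T → r5=0x2f
[7] flags=0010 → (cmp)
[8] flags=0010 VS?F → skip
[9] flags=0010 MI?F → skip
[10] flags=0010 PL?T → r5=0x00

FIX = (r0, 0xcb)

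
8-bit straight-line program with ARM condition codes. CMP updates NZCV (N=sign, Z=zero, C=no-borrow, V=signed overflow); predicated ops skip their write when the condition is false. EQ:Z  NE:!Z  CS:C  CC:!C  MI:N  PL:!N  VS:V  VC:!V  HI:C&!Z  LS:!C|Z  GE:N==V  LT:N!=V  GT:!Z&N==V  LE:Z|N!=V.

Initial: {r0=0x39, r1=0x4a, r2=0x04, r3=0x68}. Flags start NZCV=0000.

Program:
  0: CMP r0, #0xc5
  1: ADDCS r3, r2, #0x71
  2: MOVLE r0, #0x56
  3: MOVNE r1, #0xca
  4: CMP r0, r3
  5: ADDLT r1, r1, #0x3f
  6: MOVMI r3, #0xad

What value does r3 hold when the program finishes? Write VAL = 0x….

VAL = 0xad

0: ✓ CMP  NZCV=0000
1: · ADDCS
2: · MOVLE
3: ✓ MOVNE  r1←0xca
4: ✓ CMP  NZCV=1000
5: ✓ ADDLT  r1←0x09
6: ✓ MOVMI  r3←0xad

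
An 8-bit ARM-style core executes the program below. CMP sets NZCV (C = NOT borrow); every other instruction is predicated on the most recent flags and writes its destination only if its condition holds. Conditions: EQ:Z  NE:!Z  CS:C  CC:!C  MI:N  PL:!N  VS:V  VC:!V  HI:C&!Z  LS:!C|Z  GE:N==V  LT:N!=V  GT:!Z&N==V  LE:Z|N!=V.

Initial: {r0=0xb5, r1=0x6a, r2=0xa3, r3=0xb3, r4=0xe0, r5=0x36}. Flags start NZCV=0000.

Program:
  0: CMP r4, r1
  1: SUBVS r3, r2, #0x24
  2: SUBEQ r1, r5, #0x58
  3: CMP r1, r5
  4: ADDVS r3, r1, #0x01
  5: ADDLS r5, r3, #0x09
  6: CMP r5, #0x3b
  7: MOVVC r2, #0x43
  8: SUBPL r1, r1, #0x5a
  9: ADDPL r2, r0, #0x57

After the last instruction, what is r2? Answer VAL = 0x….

VAL = 0x43

0: ✓ CMP  NZCV=0011
1: ✓ SUBVS  r3←0x7f
2: · SUBEQ
3: ✓ CMP  NZCV=0010
4: · ADDVS
5: · ADDLS
6: ✓ CMP  NZCV=1000
7: ✓ MOVVC  r2←0x43
8: · SUBPL
9: · ADDPL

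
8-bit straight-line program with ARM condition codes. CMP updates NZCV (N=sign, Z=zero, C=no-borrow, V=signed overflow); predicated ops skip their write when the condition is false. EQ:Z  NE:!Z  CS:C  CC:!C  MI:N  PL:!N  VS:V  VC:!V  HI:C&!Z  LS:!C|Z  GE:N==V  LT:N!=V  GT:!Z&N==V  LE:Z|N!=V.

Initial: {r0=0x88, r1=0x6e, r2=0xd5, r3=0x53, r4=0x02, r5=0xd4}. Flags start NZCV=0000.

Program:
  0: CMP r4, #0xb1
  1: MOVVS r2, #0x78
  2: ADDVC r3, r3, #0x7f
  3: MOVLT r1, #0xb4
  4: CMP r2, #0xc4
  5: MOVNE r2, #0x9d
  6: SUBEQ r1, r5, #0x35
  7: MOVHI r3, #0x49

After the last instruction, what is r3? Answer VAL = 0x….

VAL = 0x49

0: ✓ CMP  NZCV=0000
1: · MOVVS
2: ✓ ADDVC  r3←0xd2
3: · MOVLT
4: ✓ CMP  NZCV=0010
5: ✓ MOVNE  r2←0x9d
6: · SUBEQ
7: ✓ MOVHI  r3←0x49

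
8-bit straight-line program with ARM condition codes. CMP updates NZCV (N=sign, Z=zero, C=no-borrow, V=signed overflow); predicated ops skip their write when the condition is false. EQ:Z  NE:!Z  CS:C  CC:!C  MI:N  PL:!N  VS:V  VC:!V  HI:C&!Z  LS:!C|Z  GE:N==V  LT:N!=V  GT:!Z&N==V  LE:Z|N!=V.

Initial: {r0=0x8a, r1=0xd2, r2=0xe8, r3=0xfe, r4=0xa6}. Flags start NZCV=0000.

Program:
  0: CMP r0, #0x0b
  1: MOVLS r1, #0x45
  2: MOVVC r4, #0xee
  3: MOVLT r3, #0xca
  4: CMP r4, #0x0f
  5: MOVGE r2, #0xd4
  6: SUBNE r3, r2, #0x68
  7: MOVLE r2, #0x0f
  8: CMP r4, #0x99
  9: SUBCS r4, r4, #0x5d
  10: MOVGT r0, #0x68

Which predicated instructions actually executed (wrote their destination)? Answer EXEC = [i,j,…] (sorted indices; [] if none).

0: ✓ CMP  NZCV=0011
1: · MOVLS
2: · MOVVC
3: ✓ MOVLT  r3←0xca
4: ✓ CMP  NZCV=1010
5: · MOVGE
6: ✓ SUBNE  r3←0x80
7: ✓ MOVLE  r2←0x0f
8: ✓ CMP  NZCV=0010
9: ✓ SUBCS  r4←0x49
10: ✓ MOVGT  r0←0x68

EXEC = [3,6,7,9,10]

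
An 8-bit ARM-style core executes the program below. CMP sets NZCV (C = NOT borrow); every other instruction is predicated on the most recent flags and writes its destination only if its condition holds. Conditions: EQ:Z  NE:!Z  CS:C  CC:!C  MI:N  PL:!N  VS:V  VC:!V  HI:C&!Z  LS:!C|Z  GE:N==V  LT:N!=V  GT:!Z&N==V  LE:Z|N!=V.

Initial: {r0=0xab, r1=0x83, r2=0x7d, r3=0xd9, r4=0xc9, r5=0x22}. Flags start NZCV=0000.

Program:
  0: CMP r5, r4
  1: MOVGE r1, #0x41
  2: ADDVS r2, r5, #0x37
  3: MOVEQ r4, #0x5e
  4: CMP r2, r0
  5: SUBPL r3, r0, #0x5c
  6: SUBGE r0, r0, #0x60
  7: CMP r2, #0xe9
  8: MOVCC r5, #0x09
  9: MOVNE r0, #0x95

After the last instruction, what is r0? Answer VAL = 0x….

0: ✓ CMP  NZCV=0000
1: ✓ MOVGE  r1←0x41
2: · ADDVS
3: · MOVEQ
4: ✓ CMP  NZCV=1001
5: · SUBPL
6: ✓ SUBGE  r0←0x4b
7: ✓ CMP  NZCV=1001
8: ✓ MOVCC  r5←0x09
9: ✓ MOVNE  r0←0x95

VAL = 0x95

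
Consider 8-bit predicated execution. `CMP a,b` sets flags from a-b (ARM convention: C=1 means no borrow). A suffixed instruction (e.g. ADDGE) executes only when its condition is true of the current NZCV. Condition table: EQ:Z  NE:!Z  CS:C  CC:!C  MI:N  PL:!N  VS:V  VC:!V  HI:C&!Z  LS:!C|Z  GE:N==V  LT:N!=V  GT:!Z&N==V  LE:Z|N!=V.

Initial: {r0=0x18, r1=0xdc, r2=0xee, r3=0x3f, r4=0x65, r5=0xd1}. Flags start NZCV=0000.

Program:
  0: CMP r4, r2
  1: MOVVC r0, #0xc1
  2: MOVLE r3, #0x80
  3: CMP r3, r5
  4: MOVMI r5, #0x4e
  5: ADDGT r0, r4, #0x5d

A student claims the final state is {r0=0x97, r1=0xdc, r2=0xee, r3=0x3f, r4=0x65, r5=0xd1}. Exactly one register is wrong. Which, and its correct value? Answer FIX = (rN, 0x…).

FIX = (r0, 0xc2)

0: ✓ CMP  NZCV=0000
1: ✓ MOVVC  r0←0xc1
2: · MOVLE
3: ✓ CMP  NZCV=0000
4: · MOVMI
5: ✓ ADDGT  r0←0xc2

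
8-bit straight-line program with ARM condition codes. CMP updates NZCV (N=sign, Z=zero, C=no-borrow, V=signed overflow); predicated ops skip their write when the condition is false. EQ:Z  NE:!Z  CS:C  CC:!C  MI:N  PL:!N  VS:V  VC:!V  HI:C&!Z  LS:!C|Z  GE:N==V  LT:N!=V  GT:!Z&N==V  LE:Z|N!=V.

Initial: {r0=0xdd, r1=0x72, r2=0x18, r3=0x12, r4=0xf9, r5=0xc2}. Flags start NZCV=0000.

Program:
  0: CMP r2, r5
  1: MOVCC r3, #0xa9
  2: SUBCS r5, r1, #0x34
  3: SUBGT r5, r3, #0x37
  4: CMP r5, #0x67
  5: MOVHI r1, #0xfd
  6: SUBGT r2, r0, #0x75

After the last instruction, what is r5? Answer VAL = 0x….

0: ✓ CMP  NZCV=0000
1: ✓ MOVCC  r3←0xa9
2: · SUBCS
3: ✓ SUBGT  r5←0x72
4: ✓ CMP  NZCV=0010
5: ✓ MOVHI  r1←0xfd
6: ✓ SUBGT  r2←0x68

VAL = 0x72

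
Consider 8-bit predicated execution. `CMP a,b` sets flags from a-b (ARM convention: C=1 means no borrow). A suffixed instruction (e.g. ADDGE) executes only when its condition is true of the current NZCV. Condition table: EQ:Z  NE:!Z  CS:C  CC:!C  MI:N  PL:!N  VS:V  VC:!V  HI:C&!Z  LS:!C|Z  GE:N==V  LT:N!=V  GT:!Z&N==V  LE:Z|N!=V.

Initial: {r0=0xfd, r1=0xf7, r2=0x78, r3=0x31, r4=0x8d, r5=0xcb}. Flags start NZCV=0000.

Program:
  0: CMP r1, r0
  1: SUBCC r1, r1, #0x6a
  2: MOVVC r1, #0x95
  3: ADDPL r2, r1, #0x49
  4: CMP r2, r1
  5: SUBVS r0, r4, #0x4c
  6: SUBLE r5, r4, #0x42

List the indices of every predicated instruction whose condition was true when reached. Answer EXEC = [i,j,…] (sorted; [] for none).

EXEC = [1,2,5]

0: ✓ CMP  NZCV=1000
1: ✓ SUBCC  r1←0x8d
2: ✓ MOVVC  r1←0x95
3: · ADDPL
4: ✓ CMP  NZCV=1001
5: ✓ SUBVS  r0←0x41
6: · SUBLE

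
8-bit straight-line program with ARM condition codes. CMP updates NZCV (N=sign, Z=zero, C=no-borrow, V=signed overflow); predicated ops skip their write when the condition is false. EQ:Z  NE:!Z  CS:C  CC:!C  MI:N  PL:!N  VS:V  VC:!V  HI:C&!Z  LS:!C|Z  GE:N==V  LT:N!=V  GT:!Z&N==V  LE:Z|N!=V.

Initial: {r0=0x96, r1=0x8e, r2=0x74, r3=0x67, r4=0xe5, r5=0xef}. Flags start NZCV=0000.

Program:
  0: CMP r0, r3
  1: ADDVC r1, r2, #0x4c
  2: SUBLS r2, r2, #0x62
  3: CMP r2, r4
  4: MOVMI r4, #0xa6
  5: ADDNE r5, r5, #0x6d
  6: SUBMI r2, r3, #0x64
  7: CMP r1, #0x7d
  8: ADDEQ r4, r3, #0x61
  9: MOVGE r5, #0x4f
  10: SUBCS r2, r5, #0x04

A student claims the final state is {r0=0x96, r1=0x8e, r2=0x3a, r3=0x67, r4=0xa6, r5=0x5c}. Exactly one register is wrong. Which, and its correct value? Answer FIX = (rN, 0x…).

0: ✓ CMP  NZCV=0011
1: · ADDVC
2: · SUBLS
3: ✓ CMP  NZCV=1001
4: ✓ MOVMI  r4←0xa6
5: ✓ ADDNE  r5←0x5c
6: ✓ SUBMI  r2←0x03
7: ✓ CMP  NZCV=0011
8: · ADDEQ
9: · MOVGE
10: ✓ SUBCS  r2←0x58

FIX = (r2, 0x58)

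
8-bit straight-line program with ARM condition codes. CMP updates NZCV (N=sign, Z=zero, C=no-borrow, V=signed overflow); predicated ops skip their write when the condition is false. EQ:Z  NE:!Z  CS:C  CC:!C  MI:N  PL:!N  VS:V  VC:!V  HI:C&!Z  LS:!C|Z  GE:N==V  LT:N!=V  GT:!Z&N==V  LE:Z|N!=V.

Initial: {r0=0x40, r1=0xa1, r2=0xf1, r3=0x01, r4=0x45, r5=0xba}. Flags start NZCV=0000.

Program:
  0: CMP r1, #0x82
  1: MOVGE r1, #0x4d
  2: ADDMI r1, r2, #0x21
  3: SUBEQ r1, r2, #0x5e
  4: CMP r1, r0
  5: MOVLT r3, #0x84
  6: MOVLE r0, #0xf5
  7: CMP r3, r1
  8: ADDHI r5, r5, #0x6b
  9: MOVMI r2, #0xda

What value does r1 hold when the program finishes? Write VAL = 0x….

VAL = 0x4d

[0] flags=0010 → (cmp)
[1] flags=0010 GE?T → r1=0x4d
[2] flags=0010 MI?F → skip
[3] flags=0010 EQ?F → skip
[4] flags=0010 → (cmp)
[5] flags=0010 LT?F → skip
[6] flags=0010 LE?F → skip
[7] flags=1000 → (cmp)
[8] flags=1000 HI?F → skip
[9] flags=1000 MI?T → r2=0xda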